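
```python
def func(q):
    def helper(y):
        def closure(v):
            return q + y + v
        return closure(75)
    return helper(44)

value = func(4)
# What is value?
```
123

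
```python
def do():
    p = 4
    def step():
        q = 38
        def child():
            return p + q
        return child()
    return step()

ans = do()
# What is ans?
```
42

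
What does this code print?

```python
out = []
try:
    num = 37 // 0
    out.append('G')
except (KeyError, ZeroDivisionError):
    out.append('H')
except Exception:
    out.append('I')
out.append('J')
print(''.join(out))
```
HJ

ZeroDivisionError matches tuple containing it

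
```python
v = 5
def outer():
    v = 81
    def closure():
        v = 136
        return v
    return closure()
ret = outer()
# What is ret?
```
136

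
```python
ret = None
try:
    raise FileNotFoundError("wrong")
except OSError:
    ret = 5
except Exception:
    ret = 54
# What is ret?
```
5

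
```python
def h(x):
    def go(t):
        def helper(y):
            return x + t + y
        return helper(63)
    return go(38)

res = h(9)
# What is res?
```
110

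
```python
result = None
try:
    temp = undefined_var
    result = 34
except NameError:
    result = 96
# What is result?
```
96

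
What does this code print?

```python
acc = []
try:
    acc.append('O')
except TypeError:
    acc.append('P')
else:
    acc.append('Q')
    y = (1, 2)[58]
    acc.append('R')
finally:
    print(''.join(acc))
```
OQ

Try succeeds, else appends 'Q', IndexError in else is uncaught, finally prints before exception propagates ('R' never appended)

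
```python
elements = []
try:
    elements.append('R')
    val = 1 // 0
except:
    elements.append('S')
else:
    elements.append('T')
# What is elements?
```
['R', 'S']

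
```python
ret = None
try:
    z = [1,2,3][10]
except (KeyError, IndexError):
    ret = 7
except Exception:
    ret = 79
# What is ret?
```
7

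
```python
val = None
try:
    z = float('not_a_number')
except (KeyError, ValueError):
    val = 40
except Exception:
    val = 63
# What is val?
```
40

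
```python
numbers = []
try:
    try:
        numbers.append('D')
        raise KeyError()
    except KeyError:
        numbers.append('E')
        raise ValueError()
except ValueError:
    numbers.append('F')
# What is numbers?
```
['D', 'E', 'F']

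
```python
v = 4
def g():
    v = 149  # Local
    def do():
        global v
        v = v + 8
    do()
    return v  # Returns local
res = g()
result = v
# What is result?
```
12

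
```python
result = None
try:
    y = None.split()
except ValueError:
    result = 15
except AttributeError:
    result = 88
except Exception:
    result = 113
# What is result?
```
88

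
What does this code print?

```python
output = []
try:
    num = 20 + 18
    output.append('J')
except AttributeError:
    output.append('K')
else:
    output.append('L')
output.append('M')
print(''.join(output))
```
JLM

else block runs when no exception occurs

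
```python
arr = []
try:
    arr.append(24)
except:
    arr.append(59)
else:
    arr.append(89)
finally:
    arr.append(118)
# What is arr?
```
[24, 89, 118]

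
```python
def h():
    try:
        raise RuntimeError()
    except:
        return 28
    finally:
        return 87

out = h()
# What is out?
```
87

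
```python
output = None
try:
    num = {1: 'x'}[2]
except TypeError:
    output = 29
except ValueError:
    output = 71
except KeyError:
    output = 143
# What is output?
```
143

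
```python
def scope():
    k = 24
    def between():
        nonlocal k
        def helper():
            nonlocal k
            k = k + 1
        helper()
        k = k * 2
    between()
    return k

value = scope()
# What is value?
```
50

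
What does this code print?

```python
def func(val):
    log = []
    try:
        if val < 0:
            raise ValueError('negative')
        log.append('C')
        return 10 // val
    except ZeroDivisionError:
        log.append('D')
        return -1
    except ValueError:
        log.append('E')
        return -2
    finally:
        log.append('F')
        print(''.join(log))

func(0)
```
CDF

val=0 causes ZeroDivisionError, caught, finally prints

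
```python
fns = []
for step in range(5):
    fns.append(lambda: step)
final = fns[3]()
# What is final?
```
4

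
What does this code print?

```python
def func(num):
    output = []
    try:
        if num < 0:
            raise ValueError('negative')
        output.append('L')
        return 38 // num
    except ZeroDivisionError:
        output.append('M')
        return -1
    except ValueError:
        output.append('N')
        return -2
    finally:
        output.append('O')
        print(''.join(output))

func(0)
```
LMO

num=0 causes ZeroDivisionError, caught, finally prints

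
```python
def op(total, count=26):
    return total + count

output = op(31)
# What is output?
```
57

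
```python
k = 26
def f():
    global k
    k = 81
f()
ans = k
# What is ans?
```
81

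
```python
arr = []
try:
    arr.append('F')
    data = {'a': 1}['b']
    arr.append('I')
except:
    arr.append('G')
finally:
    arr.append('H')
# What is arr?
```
['F', 'G', 'H']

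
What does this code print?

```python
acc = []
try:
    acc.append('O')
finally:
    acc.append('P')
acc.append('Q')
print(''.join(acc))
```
OPQ

try/finally without except, no exception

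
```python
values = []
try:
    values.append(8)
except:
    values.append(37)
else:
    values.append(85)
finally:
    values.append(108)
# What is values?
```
[8, 85, 108]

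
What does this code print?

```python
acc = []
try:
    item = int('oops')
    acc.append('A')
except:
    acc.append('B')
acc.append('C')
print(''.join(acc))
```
BC

Exception raised in try, caught by bare except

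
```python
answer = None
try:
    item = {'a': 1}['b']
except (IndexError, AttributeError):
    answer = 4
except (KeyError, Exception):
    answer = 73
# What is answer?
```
73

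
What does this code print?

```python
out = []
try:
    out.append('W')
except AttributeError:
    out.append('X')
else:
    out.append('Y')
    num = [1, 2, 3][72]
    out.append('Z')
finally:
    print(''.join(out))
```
WY

Try succeeds, else appends 'Y', IndexError in else is uncaught, finally prints before exception propagates ('Z' never appended)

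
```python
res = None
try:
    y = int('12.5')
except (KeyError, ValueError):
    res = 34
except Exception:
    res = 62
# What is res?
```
34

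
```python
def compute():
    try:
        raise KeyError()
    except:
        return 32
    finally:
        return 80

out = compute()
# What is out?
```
80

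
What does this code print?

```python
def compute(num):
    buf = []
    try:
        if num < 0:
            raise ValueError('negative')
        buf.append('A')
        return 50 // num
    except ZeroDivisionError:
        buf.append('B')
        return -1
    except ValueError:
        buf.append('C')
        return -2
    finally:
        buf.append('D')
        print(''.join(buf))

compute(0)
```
ABD

num=0 causes ZeroDivisionError, caught, finally prints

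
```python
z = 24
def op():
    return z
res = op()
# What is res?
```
24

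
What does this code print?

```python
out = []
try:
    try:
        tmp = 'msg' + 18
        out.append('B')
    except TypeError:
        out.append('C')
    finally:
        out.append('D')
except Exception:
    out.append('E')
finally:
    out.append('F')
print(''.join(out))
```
CDF

Both finally blocks run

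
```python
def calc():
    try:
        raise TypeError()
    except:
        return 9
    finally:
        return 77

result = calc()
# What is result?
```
77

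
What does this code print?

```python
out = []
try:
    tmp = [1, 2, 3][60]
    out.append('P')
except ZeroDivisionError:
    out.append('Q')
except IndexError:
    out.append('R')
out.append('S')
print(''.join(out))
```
RS

IndexError is caught by its specific handler, not ZeroDivisionError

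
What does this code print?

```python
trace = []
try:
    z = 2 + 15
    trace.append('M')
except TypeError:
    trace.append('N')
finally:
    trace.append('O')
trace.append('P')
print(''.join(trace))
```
MOP

finally runs after normal execution too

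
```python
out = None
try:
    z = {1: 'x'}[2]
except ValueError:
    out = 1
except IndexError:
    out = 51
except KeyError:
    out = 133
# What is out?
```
133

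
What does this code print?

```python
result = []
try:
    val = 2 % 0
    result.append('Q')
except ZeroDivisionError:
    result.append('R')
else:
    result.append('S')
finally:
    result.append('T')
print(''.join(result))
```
RT

Exception: except runs, else skipped, finally runs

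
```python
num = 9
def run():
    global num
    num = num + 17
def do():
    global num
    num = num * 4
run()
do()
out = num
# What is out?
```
104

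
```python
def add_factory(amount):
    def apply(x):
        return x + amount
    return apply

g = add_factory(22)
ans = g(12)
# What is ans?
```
34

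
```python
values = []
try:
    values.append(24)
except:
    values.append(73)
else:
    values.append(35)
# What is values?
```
[24, 35]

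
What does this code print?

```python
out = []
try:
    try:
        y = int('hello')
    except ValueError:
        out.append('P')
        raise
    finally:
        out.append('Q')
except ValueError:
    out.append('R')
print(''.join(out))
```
PQR

finally runs before re-raised exception propagates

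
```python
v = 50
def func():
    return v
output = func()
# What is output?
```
50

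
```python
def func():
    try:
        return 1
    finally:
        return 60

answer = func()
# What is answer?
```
60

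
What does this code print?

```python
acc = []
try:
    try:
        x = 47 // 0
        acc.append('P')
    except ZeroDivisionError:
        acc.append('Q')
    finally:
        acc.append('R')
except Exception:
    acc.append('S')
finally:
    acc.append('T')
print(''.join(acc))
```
QRT

Both finally blocks run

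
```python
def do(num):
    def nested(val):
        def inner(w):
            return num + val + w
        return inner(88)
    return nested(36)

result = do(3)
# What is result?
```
127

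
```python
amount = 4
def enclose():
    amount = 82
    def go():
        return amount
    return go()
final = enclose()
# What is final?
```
82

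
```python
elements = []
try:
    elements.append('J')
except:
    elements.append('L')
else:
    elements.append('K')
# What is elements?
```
['J', 'K']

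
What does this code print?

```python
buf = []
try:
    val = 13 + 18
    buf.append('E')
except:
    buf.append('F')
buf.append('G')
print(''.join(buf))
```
EG

No exception, try block completes normally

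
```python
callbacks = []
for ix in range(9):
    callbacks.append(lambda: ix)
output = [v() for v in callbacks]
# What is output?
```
[8, 8, 8, 8, 8, 8, 8, 8, 8]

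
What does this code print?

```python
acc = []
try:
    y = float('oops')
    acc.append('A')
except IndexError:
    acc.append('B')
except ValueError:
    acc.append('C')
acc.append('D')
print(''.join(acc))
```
CD

ValueError is caught by its specific handler, not IndexError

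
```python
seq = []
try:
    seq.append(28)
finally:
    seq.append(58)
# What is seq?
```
[28, 58]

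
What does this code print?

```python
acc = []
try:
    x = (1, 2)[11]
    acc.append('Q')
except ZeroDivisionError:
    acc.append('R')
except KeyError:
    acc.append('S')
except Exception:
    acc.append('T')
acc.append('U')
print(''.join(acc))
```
TU

IndexError not specifically caught, falls to Exception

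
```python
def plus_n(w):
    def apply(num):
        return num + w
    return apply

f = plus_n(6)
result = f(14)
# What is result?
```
20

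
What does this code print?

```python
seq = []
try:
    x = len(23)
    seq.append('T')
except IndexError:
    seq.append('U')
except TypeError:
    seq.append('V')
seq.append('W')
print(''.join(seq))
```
VW

TypeError is caught by its specific handler, not IndexError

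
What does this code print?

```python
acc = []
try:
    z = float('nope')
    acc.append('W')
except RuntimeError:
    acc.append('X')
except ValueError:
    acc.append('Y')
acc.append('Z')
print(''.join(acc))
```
YZ

ValueError is caught by its specific handler, not RuntimeError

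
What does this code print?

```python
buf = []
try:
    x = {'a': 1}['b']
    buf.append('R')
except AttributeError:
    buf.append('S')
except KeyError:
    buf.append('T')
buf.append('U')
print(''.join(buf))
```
TU

KeyError is caught by its specific handler, not AttributeError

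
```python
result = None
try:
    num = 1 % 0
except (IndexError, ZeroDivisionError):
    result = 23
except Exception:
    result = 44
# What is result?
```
23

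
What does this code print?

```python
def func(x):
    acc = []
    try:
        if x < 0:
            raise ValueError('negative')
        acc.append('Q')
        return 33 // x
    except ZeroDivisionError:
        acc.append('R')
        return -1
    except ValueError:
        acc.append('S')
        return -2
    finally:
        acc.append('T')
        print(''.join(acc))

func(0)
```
QRT

x=0 causes ZeroDivisionError, caught, finally prints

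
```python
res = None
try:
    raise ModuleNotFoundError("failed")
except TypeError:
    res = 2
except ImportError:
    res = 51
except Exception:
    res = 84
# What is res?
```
51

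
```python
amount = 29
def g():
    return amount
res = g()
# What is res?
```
29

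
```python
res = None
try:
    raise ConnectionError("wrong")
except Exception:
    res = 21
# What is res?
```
21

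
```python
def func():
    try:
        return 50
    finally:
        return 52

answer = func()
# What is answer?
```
52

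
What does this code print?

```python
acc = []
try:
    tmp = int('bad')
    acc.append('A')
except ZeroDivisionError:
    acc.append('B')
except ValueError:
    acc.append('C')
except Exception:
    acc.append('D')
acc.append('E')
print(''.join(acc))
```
CE

ValueError matches before generic Exception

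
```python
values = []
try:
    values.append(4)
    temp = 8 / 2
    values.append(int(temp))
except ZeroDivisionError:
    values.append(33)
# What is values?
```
[4, 4]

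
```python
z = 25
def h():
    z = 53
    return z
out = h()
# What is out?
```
53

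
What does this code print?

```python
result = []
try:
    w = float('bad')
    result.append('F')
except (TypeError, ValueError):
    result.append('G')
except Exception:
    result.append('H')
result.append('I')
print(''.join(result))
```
GI

ValueError matches tuple containing it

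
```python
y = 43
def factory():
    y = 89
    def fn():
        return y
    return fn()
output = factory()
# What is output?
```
89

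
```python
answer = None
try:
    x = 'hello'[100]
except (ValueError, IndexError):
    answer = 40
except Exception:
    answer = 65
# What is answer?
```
40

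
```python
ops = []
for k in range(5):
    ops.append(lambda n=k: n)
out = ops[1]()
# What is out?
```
1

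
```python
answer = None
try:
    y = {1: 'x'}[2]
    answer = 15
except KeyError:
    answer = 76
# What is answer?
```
76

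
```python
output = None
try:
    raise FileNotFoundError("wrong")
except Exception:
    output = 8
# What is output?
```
8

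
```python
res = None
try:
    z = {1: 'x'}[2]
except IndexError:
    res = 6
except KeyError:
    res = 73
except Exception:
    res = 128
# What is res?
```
73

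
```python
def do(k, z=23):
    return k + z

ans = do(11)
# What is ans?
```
34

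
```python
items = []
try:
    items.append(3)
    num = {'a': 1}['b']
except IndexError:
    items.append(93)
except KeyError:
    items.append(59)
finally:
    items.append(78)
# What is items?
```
[3, 59, 78]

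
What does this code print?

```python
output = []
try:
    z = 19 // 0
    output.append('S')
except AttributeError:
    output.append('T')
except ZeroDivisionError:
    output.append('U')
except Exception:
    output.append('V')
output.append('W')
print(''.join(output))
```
UW

ZeroDivisionError matches before generic Exception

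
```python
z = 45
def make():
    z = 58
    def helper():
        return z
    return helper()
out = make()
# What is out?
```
58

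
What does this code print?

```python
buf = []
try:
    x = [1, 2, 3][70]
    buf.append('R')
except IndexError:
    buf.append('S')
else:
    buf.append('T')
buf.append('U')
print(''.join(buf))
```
SU

else block skipped when exception is caught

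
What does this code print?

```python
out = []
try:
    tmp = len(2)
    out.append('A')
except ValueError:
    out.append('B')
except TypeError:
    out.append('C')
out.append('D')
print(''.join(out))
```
CD

TypeError is caught by its specific handler, not ValueError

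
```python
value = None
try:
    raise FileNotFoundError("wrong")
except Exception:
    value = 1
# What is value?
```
1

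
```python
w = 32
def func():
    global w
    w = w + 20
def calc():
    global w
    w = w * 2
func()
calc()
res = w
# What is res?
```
104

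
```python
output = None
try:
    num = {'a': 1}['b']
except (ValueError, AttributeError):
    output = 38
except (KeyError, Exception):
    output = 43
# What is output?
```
43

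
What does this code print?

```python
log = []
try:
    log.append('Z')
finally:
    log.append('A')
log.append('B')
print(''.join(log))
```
ZAB

try/finally without except, no exception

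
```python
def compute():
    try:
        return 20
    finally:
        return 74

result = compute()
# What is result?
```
74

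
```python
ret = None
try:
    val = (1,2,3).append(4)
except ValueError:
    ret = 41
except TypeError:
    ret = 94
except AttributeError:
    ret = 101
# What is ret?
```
101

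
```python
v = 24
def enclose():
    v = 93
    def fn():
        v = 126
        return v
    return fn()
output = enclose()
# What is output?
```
126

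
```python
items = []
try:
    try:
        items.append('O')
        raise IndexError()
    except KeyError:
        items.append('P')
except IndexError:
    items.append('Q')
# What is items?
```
['O', 'Q']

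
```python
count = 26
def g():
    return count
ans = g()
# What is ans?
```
26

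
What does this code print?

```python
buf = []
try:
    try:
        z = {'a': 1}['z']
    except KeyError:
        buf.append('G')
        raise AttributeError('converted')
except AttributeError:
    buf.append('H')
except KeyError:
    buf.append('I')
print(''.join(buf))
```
GH

New AttributeError raised, caught by outer AttributeError handler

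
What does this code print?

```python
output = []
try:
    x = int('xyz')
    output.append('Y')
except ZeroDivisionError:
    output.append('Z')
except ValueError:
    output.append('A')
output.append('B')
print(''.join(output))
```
AB

ValueError is caught by its specific handler, not ZeroDivisionError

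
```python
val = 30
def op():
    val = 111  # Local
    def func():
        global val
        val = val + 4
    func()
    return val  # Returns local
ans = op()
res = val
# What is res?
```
34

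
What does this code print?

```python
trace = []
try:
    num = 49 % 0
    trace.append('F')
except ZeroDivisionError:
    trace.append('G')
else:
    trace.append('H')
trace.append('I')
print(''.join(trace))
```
GI

else block skipped when exception is caught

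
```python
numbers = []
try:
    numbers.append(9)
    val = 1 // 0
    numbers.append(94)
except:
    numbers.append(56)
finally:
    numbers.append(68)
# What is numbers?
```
[9, 56, 68]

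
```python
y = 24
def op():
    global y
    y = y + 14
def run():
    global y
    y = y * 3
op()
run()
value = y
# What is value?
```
114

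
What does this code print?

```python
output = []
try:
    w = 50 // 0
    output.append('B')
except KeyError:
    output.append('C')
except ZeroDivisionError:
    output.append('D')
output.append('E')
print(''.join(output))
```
DE

ZeroDivisionError is caught by its specific handler, not KeyError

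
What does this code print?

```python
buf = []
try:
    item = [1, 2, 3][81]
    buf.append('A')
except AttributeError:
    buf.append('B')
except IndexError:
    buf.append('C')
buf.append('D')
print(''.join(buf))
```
CD

IndexError is caught by its specific handler, not AttributeError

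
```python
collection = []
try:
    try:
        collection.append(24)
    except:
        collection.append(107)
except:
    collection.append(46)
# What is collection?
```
[24]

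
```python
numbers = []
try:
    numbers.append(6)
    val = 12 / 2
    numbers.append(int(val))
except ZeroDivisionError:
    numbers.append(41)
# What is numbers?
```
[6, 6]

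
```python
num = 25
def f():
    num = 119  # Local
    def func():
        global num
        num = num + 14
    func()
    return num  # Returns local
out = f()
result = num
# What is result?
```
39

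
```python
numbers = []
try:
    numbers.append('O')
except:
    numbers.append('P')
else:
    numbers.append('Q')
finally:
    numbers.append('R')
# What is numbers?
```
['O', 'Q', 'R']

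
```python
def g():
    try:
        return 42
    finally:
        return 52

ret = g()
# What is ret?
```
52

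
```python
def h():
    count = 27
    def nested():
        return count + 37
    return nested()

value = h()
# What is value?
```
64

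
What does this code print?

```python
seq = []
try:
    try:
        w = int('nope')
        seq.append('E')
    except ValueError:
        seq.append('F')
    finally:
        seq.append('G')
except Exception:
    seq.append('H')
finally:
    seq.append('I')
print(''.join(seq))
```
FGI

Both finally blocks run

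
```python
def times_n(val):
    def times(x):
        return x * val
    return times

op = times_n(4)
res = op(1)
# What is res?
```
4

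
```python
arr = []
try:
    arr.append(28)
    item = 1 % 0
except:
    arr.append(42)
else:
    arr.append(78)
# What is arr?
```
[28, 42]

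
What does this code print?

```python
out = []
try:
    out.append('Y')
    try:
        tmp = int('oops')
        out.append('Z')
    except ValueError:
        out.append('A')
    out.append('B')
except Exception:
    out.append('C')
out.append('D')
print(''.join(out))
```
YABD

Inner exception caught by inner handler, outer continues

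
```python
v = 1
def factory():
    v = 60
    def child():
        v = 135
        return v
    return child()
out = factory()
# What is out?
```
135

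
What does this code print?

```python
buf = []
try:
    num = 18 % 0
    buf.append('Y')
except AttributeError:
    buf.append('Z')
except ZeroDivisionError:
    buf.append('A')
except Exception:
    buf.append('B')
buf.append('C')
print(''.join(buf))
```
AC

ZeroDivisionError matches before generic Exception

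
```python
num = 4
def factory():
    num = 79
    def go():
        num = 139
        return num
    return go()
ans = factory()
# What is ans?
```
139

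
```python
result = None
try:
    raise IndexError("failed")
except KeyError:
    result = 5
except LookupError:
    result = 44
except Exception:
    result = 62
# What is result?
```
44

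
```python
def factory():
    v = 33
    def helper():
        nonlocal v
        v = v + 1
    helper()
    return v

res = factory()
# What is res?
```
34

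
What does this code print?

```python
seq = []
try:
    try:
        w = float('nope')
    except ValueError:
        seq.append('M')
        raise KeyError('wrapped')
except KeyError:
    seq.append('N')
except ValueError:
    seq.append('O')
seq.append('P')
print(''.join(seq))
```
MNP

KeyError raised and caught, original ValueError not re-raised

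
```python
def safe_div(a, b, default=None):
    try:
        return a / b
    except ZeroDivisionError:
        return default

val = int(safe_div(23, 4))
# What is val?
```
5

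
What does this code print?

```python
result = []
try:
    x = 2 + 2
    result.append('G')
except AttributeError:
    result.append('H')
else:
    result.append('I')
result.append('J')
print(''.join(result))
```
GIJ

else block runs when no exception occurs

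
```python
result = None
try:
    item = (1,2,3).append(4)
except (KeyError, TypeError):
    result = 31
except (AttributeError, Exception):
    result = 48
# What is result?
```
48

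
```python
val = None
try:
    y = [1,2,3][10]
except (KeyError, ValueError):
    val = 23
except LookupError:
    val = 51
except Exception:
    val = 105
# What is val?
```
51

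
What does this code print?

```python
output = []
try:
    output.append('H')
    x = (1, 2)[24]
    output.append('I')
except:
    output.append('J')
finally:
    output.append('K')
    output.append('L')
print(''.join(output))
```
HJKL

Code before exception runs, then except, then all of finally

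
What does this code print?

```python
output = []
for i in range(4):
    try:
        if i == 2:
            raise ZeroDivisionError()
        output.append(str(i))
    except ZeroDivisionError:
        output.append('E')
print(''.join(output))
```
01E3

Exception on i=2 caught, loop continues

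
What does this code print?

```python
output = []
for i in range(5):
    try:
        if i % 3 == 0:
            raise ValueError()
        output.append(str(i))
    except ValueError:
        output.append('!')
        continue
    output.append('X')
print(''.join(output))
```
!1X2X!4X

continue in except skips rest of loop body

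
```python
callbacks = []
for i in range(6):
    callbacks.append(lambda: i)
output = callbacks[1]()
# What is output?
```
5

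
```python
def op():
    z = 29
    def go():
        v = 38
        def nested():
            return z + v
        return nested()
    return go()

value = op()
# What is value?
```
67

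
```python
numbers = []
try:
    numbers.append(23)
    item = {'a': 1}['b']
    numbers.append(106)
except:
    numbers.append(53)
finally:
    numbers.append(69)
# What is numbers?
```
[23, 53, 69]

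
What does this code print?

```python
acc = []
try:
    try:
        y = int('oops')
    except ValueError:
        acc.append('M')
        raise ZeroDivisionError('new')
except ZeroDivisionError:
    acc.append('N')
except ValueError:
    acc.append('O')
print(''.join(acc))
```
MN

New ZeroDivisionError raised, caught by outer ZeroDivisionError handler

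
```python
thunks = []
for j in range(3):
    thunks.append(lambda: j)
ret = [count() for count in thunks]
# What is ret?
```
[2, 2, 2]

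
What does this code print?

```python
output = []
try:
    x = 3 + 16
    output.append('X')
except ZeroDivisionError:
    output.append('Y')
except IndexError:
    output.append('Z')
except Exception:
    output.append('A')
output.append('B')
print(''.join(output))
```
XB

No exception, try block completes normally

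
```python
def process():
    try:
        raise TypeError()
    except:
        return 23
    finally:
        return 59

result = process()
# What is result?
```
59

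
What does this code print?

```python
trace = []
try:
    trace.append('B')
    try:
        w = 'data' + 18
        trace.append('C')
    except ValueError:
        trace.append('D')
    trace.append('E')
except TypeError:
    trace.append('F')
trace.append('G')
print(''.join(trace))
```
BFG

Inner handler doesn't match, propagates to outer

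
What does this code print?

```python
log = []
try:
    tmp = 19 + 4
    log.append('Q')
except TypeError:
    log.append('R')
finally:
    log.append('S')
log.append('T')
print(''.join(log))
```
QST

finally runs after normal execution too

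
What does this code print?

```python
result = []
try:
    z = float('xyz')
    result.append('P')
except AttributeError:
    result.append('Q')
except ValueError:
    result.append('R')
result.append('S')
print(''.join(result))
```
RS

ValueError is caught by its specific handler, not AttributeError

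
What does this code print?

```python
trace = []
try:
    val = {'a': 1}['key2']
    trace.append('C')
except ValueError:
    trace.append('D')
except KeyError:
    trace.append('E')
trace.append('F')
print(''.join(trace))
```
EF

KeyError is caught by its specific handler, not ValueError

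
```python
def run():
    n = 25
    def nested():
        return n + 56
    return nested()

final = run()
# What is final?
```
81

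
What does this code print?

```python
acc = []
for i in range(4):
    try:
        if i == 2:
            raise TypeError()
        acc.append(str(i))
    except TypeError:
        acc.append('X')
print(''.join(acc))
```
01X3

Exception on i=2 caught, loop continues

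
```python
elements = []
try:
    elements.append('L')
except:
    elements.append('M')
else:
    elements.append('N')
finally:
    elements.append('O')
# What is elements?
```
['L', 'N', 'O']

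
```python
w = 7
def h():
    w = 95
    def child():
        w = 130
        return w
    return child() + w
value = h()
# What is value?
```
225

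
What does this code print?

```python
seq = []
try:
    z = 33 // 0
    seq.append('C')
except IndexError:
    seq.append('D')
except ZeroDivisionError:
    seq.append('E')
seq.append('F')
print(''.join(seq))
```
EF

ZeroDivisionError is caught by its specific handler, not IndexError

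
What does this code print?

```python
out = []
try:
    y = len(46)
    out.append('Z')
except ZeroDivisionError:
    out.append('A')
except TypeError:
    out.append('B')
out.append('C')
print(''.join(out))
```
BC

TypeError is caught by its specific handler, not ZeroDivisionError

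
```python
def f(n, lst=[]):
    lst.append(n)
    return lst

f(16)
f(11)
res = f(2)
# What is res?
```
[16, 11, 2]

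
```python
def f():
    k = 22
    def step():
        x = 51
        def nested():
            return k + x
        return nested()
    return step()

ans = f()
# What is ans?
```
73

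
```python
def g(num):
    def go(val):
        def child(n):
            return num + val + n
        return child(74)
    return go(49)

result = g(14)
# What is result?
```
137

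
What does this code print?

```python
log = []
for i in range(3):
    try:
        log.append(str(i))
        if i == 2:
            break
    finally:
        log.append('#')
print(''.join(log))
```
0#1#2#

finally runs even when breaking out of loop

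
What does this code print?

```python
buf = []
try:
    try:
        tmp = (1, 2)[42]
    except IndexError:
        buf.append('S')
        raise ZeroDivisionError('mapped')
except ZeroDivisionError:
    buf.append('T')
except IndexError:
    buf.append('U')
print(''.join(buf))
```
ST

New ZeroDivisionError raised, caught by outer ZeroDivisionError handler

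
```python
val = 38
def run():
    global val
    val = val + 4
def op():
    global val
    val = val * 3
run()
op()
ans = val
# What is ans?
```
126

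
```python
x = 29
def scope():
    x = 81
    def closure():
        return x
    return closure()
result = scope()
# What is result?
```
81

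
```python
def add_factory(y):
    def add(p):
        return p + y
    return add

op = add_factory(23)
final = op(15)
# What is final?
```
38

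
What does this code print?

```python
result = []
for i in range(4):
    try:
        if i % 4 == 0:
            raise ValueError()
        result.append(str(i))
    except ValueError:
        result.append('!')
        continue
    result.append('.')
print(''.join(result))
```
!1.2.3.

continue in except skips rest of loop body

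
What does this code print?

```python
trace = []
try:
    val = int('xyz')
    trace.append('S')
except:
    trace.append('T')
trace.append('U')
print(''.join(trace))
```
TU

Exception raised in try, caught by bare except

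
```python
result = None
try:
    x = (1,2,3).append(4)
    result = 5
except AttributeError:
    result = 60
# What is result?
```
60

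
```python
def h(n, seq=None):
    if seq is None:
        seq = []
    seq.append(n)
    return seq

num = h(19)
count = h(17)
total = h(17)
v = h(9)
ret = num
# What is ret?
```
[19]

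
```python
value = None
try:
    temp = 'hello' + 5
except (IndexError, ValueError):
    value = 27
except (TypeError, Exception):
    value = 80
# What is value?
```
80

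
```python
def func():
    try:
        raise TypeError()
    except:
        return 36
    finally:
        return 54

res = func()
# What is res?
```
54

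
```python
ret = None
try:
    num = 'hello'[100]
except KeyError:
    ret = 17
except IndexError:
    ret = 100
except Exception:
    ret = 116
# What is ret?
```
100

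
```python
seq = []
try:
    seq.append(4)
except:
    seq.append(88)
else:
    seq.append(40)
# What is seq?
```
[4, 40]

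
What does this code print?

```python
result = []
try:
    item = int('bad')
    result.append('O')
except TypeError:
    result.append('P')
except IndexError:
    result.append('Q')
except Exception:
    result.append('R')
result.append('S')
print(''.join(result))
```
RS

ValueError not specifically caught, falls to Exception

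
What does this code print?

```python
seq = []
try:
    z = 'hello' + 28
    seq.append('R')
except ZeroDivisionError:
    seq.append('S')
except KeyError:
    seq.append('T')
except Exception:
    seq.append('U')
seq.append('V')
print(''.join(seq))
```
UV

TypeError not specifically caught, falls to Exception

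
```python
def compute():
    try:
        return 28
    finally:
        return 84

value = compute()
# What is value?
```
84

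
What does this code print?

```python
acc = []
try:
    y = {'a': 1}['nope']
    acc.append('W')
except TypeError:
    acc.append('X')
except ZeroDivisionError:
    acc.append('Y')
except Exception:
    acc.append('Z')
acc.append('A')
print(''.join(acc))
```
ZA

KeyError not specifically caught, falls to Exception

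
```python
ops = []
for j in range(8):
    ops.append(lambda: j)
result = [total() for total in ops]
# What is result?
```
[7, 7, 7, 7, 7, 7, 7, 7]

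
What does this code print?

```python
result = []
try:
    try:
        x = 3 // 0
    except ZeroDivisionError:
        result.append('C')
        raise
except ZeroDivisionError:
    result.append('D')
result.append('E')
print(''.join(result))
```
CDE

raise without argument re-raises current exception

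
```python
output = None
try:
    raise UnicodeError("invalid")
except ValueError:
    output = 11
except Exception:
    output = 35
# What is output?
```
11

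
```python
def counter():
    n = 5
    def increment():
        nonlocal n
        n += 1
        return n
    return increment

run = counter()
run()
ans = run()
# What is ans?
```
7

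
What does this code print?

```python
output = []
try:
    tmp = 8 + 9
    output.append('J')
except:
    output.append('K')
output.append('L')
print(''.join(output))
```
JL

No exception, try block completes normally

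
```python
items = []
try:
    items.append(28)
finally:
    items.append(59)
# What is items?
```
[28, 59]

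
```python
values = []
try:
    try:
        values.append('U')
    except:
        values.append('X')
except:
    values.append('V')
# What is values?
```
['U']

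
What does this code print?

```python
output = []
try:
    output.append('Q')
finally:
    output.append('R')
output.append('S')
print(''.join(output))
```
QRS

try/finally without except, no exception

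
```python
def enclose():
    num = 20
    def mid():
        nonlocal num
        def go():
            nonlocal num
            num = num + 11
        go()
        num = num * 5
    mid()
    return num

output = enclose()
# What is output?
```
155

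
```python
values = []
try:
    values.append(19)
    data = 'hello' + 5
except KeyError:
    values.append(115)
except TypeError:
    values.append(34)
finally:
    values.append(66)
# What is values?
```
[19, 34, 66]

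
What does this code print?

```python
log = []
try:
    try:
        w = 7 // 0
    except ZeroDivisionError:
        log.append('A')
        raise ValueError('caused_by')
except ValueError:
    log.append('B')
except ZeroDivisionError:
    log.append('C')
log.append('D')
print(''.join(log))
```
ABD

ValueError raised and caught, original ZeroDivisionError not re-raised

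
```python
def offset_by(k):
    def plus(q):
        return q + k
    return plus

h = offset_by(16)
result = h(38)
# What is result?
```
54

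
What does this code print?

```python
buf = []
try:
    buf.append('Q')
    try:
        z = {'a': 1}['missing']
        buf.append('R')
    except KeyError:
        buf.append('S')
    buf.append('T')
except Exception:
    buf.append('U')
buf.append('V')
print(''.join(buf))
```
QSTV

Inner exception caught by inner handler, outer continues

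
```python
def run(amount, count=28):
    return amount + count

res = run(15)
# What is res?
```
43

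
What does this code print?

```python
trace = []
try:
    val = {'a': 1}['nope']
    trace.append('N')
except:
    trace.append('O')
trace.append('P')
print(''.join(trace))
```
OP

Exception raised in try, caught by bare except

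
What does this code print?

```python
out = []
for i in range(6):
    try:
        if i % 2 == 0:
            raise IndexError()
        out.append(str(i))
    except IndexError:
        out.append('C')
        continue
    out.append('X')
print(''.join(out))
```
C1XC3XC5X

continue in except skips rest of loop body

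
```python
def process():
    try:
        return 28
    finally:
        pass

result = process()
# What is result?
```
28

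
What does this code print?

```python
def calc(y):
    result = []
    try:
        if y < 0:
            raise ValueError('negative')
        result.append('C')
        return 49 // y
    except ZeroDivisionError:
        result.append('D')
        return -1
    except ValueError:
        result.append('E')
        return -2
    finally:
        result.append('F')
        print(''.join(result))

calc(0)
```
CDF

y=0 causes ZeroDivisionError, caught, finally prints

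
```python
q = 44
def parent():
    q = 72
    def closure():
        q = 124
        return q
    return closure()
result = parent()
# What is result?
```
124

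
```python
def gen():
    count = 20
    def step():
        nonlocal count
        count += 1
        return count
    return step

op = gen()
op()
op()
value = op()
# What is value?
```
23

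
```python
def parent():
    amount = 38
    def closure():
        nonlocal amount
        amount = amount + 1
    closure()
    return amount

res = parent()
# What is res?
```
39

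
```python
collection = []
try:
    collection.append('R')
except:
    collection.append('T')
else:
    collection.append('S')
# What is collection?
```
['R', 'S']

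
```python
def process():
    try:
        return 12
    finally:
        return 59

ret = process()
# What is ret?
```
59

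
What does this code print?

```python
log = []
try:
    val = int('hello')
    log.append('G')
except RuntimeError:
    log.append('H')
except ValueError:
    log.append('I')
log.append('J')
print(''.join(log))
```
IJ

ValueError is caught by its specific handler, not RuntimeError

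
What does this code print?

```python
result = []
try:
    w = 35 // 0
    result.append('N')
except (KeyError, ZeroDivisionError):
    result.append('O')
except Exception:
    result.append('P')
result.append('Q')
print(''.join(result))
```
OQ

ZeroDivisionError matches tuple containing it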